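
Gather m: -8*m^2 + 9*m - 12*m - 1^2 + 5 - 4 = -8*m^2 - 3*m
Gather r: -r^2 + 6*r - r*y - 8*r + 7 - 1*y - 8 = -r^2 + r*(-y - 2) - y - 1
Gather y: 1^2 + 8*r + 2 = 8*r + 3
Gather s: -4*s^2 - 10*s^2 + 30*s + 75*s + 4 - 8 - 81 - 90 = -14*s^2 + 105*s - 175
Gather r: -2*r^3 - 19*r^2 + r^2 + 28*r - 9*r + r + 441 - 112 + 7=-2*r^3 - 18*r^2 + 20*r + 336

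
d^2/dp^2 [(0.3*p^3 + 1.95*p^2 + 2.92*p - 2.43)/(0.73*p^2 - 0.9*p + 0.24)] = (-2.22044604925031e-16*p^5 - 8.88178419700125e-16*p^4 + 6.055316*p^3 - 10.208322*p^2 + 6.613236*p - 1.599048)/(0.389017*p^6 - 1.43883*p^5 + 2.157588*p^4 - 1.67508*p^3 + 0.709344*p^2 - 0.15552*p + 0.013824)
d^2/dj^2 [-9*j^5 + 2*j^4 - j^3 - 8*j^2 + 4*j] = -180*j^3 + 24*j^2 - 6*j - 16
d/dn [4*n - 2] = 4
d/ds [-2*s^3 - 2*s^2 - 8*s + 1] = -6*s^2 - 4*s - 8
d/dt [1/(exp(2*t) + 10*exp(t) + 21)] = 2*(-exp(t) - 5)*exp(t)/(exp(2*t) + 10*exp(t) + 21)^2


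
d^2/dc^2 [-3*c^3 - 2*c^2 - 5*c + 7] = -18*c - 4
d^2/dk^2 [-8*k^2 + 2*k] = -16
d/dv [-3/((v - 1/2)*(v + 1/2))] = 96*v/(16*v^4 - 8*v^2 + 1)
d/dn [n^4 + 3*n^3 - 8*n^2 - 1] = n*(4*n^2 + 9*n - 16)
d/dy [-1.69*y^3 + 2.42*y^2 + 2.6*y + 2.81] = -5.07*y^2 + 4.84*y + 2.6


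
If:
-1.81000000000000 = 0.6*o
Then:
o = -3.02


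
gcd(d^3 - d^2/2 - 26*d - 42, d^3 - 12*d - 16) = d + 2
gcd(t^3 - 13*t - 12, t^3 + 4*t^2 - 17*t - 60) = t^2 - t - 12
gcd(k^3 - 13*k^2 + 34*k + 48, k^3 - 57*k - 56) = k^2 - 7*k - 8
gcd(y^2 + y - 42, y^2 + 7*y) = y + 7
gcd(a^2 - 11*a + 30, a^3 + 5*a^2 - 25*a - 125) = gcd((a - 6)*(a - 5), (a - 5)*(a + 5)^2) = a - 5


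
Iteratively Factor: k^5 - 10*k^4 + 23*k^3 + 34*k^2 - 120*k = (k + 2)*(k^4 - 12*k^3 + 47*k^2 - 60*k) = (k - 3)*(k + 2)*(k^3 - 9*k^2 + 20*k) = (k - 4)*(k - 3)*(k + 2)*(k^2 - 5*k) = (k - 5)*(k - 4)*(k - 3)*(k + 2)*(k)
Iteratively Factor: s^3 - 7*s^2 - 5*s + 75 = (s - 5)*(s^2 - 2*s - 15) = (s - 5)^2*(s + 3)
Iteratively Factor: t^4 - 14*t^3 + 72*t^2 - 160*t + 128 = (t - 2)*(t^3 - 12*t^2 + 48*t - 64) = (t - 4)*(t - 2)*(t^2 - 8*t + 16) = (t - 4)^2*(t - 2)*(t - 4)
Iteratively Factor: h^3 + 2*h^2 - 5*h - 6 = (h + 1)*(h^2 + h - 6) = (h - 2)*(h + 1)*(h + 3)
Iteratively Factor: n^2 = (n)*(n)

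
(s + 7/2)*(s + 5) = s^2 + 17*s/2 + 35/2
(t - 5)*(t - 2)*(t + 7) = t^3 - 39*t + 70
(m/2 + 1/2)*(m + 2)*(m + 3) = m^3/2 + 3*m^2 + 11*m/2 + 3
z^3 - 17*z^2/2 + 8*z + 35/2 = (z - 7)*(z - 5/2)*(z + 1)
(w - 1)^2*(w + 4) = w^3 + 2*w^2 - 7*w + 4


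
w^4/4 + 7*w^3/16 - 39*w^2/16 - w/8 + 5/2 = (w/4 + 1)*(w - 2)*(w - 5/4)*(w + 1)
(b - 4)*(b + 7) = b^2 + 3*b - 28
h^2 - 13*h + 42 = (h - 7)*(h - 6)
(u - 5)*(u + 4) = u^2 - u - 20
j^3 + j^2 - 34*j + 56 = (j - 4)*(j - 2)*(j + 7)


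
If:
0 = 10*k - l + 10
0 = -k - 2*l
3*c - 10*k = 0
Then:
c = -200/63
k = -20/21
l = 10/21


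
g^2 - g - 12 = (g - 4)*(g + 3)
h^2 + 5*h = h*(h + 5)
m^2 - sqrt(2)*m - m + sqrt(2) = (m - 1)*(m - sqrt(2))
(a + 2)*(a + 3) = a^2 + 5*a + 6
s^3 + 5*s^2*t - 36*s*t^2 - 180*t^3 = (s - 6*t)*(s + 5*t)*(s + 6*t)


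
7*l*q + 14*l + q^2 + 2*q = (7*l + q)*(q + 2)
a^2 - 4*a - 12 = (a - 6)*(a + 2)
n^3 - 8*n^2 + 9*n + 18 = (n - 6)*(n - 3)*(n + 1)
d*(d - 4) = d^2 - 4*d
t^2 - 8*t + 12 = (t - 6)*(t - 2)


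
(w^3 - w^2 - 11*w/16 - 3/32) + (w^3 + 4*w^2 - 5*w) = 2*w^3 + 3*w^2 - 91*w/16 - 3/32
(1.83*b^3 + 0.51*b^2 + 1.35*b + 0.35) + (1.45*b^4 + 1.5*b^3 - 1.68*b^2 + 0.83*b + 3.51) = 1.45*b^4 + 3.33*b^3 - 1.17*b^2 + 2.18*b + 3.86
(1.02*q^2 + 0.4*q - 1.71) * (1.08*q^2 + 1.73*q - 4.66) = 1.1016*q^4 + 2.1966*q^3 - 5.908*q^2 - 4.8223*q + 7.9686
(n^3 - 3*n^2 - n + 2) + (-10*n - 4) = n^3 - 3*n^2 - 11*n - 2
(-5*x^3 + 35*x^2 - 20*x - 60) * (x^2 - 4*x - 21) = -5*x^5 + 55*x^4 - 55*x^3 - 715*x^2 + 660*x + 1260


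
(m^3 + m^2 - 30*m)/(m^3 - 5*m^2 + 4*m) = (m^2 + m - 30)/(m^2 - 5*m + 4)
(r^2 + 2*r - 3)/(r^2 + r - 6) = (r - 1)/(r - 2)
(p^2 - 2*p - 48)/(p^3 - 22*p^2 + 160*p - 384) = (p + 6)/(p^2 - 14*p + 48)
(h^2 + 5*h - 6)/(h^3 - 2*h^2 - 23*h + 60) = (h^2 + 5*h - 6)/(h^3 - 2*h^2 - 23*h + 60)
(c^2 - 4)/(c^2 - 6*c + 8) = (c + 2)/(c - 4)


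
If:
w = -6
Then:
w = -6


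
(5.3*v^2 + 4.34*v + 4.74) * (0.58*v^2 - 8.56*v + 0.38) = 3.074*v^4 - 42.8508*v^3 - 32.3872*v^2 - 38.9252*v + 1.8012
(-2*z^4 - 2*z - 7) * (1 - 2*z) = 4*z^5 - 2*z^4 + 4*z^2 + 12*z - 7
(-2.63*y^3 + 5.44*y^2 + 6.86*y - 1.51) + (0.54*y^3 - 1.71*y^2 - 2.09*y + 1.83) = -2.09*y^3 + 3.73*y^2 + 4.77*y + 0.32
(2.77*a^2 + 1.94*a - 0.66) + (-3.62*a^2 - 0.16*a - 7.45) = -0.85*a^2 + 1.78*a - 8.11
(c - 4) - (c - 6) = 2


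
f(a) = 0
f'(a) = 0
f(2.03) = 0.00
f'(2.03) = 0.00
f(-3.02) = 0.00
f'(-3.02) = 0.00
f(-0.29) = 0.00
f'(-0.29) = 0.00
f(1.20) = 0.00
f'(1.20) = 0.00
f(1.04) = 0.00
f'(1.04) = 0.00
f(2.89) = 0.00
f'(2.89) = 0.00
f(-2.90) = 0.00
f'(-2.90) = 0.00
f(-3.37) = 0.00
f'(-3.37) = 0.00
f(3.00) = 0.00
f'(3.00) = 0.00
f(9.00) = 0.00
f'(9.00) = 0.00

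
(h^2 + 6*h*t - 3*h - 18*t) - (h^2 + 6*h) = 6*h*t - 9*h - 18*t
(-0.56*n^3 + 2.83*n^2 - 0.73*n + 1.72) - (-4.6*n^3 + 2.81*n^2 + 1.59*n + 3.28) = 4.04*n^3 + 0.02*n^2 - 2.32*n - 1.56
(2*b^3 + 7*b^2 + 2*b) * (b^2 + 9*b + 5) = 2*b^5 + 25*b^4 + 75*b^3 + 53*b^2 + 10*b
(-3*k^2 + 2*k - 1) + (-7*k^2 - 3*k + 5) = -10*k^2 - k + 4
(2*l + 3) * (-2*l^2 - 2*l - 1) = -4*l^3 - 10*l^2 - 8*l - 3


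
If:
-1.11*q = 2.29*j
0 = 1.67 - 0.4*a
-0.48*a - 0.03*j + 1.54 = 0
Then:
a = 4.18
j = -15.47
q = 31.91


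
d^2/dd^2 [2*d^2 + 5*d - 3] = 4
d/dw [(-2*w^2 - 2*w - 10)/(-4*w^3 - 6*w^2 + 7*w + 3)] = 2*(-4*w^4 - 8*w^3 - 73*w^2 - 66*w + 32)/(16*w^6 + 48*w^5 - 20*w^4 - 108*w^3 + 13*w^2 + 42*w + 9)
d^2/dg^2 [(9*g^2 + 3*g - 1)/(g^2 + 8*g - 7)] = 2*(-69*g^3 + 186*g^2 + 39*g + 538)/(g^6 + 24*g^5 + 171*g^4 + 176*g^3 - 1197*g^2 + 1176*g - 343)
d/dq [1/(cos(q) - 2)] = sin(q)/(cos(q) - 2)^2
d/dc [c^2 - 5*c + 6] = 2*c - 5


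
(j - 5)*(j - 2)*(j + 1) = j^3 - 6*j^2 + 3*j + 10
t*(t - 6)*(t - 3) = t^3 - 9*t^2 + 18*t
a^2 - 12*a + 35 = (a - 7)*(a - 5)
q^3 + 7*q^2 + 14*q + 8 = (q + 1)*(q + 2)*(q + 4)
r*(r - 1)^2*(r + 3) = r^4 + r^3 - 5*r^2 + 3*r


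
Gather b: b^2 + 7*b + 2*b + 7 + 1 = b^2 + 9*b + 8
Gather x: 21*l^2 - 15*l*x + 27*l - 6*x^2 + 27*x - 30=21*l^2 + 27*l - 6*x^2 + x*(27 - 15*l) - 30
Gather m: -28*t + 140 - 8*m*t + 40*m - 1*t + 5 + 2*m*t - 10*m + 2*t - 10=m*(30 - 6*t) - 27*t + 135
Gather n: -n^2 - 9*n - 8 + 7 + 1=-n^2 - 9*n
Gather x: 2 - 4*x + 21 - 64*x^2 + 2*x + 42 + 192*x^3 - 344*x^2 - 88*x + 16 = 192*x^3 - 408*x^2 - 90*x + 81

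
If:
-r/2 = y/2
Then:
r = -y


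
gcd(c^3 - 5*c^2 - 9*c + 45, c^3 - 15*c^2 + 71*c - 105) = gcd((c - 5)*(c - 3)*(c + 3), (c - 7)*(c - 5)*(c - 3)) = c^2 - 8*c + 15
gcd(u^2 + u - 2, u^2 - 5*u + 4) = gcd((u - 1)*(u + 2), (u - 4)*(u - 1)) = u - 1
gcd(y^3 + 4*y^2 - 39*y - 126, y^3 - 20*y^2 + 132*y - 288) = y - 6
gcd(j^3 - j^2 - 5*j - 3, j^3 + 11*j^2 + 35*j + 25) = j + 1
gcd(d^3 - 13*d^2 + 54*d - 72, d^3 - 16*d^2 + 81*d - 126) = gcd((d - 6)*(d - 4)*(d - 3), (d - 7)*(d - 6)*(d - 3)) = d^2 - 9*d + 18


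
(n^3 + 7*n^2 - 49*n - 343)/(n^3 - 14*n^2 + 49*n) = (n^2 + 14*n + 49)/(n*(n - 7))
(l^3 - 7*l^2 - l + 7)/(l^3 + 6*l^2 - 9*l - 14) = (l^2 - 8*l + 7)/(l^2 + 5*l - 14)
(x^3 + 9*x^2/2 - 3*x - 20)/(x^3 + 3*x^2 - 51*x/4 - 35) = 2*(x - 2)/(2*x - 7)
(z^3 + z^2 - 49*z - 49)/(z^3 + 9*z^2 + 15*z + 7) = (z - 7)/(z + 1)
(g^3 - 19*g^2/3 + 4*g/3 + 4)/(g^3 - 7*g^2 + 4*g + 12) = (g^2 - g/3 - 2/3)/(g^2 - g - 2)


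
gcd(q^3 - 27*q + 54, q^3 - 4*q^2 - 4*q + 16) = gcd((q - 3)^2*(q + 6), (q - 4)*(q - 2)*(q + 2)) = 1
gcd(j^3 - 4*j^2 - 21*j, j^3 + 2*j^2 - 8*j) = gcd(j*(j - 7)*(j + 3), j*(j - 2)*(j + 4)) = j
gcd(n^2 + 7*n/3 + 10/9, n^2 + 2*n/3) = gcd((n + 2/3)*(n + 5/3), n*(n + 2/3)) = n + 2/3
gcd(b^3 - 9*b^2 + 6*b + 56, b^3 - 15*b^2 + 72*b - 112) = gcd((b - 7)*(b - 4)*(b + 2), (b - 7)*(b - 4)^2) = b^2 - 11*b + 28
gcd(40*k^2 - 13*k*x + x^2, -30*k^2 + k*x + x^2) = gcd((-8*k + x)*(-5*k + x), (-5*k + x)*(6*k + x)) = -5*k + x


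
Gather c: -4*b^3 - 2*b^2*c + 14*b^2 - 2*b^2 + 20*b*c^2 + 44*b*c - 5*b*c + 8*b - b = -4*b^3 + 12*b^2 + 20*b*c^2 + 7*b + c*(-2*b^2 + 39*b)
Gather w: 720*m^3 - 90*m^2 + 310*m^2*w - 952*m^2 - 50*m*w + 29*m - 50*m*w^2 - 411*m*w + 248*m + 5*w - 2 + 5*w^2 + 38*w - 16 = 720*m^3 - 1042*m^2 + 277*m + w^2*(5 - 50*m) + w*(310*m^2 - 461*m + 43) - 18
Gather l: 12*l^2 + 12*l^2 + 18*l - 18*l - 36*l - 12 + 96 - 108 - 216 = 24*l^2 - 36*l - 240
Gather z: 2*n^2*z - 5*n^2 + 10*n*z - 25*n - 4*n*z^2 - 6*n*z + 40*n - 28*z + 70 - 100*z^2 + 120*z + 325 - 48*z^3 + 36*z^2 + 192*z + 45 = -5*n^2 + 15*n - 48*z^3 + z^2*(-4*n - 64) + z*(2*n^2 + 4*n + 284) + 440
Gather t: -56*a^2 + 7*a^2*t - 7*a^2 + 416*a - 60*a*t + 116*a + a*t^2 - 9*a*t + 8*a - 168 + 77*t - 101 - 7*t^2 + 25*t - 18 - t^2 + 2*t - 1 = -63*a^2 + 540*a + t^2*(a - 8) + t*(7*a^2 - 69*a + 104) - 288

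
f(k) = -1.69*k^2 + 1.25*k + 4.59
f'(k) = 1.25 - 3.38*k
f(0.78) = 4.54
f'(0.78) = -1.39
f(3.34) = -10.09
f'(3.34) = -10.04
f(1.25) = 3.51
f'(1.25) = -2.98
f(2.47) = -2.63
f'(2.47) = -7.10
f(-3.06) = -15.06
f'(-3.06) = 11.59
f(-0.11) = 4.43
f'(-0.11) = 1.62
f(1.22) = 3.60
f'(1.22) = -2.87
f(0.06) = 4.66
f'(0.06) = 1.05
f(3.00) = -6.87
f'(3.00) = -8.89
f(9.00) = -121.05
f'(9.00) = -29.17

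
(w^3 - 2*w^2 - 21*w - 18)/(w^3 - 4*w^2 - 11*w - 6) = (w + 3)/(w + 1)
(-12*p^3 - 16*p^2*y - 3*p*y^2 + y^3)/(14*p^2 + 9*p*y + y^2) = (-6*p^2 - 5*p*y + y^2)/(7*p + y)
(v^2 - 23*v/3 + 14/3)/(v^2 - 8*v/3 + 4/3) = (v - 7)/(v - 2)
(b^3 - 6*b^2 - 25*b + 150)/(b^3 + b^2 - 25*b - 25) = (b - 6)/(b + 1)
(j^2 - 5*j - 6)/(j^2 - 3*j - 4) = (j - 6)/(j - 4)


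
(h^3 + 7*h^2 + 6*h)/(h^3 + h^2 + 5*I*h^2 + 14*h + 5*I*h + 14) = h*(h + 6)/(h^2 + 5*I*h + 14)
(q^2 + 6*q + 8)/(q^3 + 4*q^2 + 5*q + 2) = (q + 4)/(q^2 + 2*q + 1)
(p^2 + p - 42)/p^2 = (p^2 + p - 42)/p^2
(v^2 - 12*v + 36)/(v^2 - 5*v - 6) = (v - 6)/(v + 1)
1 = 1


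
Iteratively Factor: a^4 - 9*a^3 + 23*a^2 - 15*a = (a - 3)*(a^3 - 6*a^2 + 5*a) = a*(a - 3)*(a^2 - 6*a + 5) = a*(a - 3)*(a - 1)*(a - 5)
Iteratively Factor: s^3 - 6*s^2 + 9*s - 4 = (s - 1)*(s^2 - 5*s + 4) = (s - 1)^2*(s - 4)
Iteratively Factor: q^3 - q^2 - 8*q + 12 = (q - 2)*(q^2 + q - 6) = (q - 2)^2*(q + 3)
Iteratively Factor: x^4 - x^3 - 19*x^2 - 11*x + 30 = (x + 3)*(x^3 - 4*x^2 - 7*x + 10) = (x - 5)*(x + 3)*(x^2 + x - 2) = (x - 5)*(x + 2)*(x + 3)*(x - 1)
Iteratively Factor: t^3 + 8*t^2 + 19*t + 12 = (t + 4)*(t^2 + 4*t + 3) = (t + 1)*(t + 4)*(t + 3)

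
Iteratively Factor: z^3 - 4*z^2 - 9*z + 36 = (z + 3)*(z^2 - 7*z + 12) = (z - 3)*(z + 3)*(z - 4)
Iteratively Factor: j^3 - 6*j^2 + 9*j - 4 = (j - 4)*(j^2 - 2*j + 1) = (j - 4)*(j - 1)*(j - 1)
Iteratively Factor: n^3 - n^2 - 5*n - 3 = (n + 1)*(n^2 - 2*n - 3) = (n - 3)*(n + 1)*(n + 1)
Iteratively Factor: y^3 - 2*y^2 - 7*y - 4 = (y + 1)*(y^2 - 3*y - 4) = (y - 4)*(y + 1)*(y + 1)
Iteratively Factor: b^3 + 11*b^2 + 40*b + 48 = (b + 4)*(b^2 + 7*b + 12) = (b + 4)^2*(b + 3)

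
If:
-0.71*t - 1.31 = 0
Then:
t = -1.85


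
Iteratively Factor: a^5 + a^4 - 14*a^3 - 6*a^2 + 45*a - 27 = (a - 3)*(a^4 + 4*a^3 - 2*a^2 - 12*a + 9) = (a - 3)*(a + 3)*(a^3 + a^2 - 5*a + 3) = (a - 3)*(a - 1)*(a + 3)*(a^2 + 2*a - 3) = (a - 3)*(a - 1)*(a + 3)^2*(a - 1)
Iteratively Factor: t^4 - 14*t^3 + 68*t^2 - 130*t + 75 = (t - 5)*(t^3 - 9*t^2 + 23*t - 15) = (t - 5)*(t - 1)*(t^2 - 8*t + 15) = (t - 5)^2*(t - 1)*(t - 3)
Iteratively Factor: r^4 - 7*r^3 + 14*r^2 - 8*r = (r - 1)*(r^3 - 6*r^2 + 8*r) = (r - 2)*(r - 1)*(r^2 - 4*r) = (r - 4)*(r - 2)*(r - 1)*(r)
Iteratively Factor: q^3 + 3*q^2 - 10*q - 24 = (q + 2)*(q^2 + q - 12) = (q - 3)*(q + 2)*(q + 4)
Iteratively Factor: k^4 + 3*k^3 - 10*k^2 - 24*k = (k + 4)*(k^3 - k^2 - 6*k) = (k + 2)*(k + 4)*(k^2 - 3*k) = (k - 3)*(k + 2)*(k + 4)*(k)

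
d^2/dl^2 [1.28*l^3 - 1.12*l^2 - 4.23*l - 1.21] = 7.68*l - 2.24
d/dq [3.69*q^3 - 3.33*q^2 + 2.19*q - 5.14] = 11.07*q^2 - 6.66*q + 2.19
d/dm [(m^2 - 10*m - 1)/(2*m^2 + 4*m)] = (6*m^2 + m + 1)/(m^2*(m^2 + 4*m + 4))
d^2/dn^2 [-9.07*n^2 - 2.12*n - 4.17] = -18.1400000000000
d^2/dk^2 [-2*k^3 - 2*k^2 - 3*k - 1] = -12*k - 4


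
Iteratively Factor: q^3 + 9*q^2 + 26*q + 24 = (q + 2)*(q^2 + 7*q + 12) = (q + 2)*(q + 3)*(q + 4)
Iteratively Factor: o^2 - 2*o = (o - 2)*(o)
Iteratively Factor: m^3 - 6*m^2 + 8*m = (m - 2)*(m^2 - 4*m) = (m - 4)*(m - 2)*(m)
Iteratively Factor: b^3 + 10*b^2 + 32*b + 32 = (b + 4)*(b^2 + 6*b + 8) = (b + 2)*(b + 4)*(b + 4)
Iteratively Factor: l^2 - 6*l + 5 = (l - 5)*(l - 1)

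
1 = 1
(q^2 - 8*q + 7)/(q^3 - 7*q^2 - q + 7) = 1/(q + 1)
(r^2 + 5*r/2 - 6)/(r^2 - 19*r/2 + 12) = (r + 4)/(r - 8)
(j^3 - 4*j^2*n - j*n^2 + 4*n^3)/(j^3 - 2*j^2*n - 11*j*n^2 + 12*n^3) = (j + n)/(j + 3*n)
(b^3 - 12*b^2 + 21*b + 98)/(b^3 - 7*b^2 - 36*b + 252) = (b^2 - 5*b - 14)/(b^2 - 36)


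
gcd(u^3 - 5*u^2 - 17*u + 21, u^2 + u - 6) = u + 3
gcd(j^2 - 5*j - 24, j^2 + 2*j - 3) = j + 3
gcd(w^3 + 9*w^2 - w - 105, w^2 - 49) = w + 7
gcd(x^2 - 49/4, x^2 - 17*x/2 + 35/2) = x - 7/2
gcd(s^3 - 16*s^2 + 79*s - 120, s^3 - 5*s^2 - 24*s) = s - 8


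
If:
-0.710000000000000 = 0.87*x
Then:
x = -0.82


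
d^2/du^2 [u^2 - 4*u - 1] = 2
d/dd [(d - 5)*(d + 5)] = 2*d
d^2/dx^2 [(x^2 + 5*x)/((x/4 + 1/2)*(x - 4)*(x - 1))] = 8*(x^6 + 15*x^5 - 27*x^4 + x^3 - 168*x^2 + 360*x + 304)/(x^9 - 9*x^8 + 9*x^7 + 105*x^6 - 198*x^5 - 396*x^4 + 840*x^3 + 288*x^2 - 1152*x + 512)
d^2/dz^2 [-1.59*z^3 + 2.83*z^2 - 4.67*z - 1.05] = 5.66 - 9.54*z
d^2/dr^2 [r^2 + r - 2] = 2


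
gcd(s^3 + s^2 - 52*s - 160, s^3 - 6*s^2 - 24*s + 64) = s^2 - 4*s - 32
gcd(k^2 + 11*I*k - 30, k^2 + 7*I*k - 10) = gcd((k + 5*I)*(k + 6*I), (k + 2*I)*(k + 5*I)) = k + 5*I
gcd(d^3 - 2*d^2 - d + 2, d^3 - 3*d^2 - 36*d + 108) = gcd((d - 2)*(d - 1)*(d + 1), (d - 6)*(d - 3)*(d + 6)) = 1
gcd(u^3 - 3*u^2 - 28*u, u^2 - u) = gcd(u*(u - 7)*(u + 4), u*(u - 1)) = u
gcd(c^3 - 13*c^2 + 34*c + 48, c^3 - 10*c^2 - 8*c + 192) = c^2 - 14*c + 48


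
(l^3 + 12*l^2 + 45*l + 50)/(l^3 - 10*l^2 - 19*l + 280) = (l^2 + 7*l + 10)/(l^2 - 15*l + 56)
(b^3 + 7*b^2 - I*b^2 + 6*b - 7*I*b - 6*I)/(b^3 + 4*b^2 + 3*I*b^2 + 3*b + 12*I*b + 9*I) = (b^2 + b*(6 - I) - 6*I)/(b^2 + 3*b*(1 + I) + 9*I)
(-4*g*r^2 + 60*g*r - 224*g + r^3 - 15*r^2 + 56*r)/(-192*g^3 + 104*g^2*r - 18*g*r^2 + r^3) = (r^2 - 15*r + 56)/(48*g^2 - 14*g*r + r^2)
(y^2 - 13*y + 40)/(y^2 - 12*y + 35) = (y - 8)/(y - 7)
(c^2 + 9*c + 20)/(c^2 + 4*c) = (c + 5)/c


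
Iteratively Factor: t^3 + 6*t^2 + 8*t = (t + 4)*(t^2 + 2*t) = t*(t + 4)*(t + 2)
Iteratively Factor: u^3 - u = (u)*(u^2 - 1) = u*(u - 1)*(u + 1)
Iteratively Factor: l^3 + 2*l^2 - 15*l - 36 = (l + 3)*(l^2 - l - 12) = (l - 4)*(l + 3)*(l + 3)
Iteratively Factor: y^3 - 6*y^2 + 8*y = (y)*(y^2 - 6*y + 8) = y*(y - 4)*(y - 2)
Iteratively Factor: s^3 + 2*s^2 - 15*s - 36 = (s - 4)*(s^2 + 6*s + 9) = (s - 4)*(s + 3)*(s + 3)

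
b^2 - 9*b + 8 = (b - 8)*(b - 1)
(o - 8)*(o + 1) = o^2 - 7*o - 8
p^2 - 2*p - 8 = (p - 4)*(p + 2)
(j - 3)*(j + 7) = j^2 + 4*j - 21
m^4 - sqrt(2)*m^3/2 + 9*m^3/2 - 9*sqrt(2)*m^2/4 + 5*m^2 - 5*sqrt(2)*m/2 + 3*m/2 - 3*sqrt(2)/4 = (m + 1/2)*(m + 1)*(m + 3)*(m - sqrt(2)/2)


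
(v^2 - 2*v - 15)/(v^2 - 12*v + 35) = (v + 3)/(v - 7)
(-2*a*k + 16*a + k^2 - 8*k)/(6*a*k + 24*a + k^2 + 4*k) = (-2*a*k + 16*a + k^2 - 8*k)/(6*a*k + 24*a + k^2 + 4*k)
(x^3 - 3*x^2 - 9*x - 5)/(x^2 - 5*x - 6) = (x^2 - 4*x - 5)/(x - 6)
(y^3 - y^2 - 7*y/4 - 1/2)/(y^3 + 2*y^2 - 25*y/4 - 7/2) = (2*y + 1)/(2*y + 7)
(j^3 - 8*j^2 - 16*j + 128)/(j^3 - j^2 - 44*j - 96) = (j - 4)/(j + 3)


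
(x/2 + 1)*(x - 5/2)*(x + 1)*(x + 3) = x^4/2 + 7*x^3/4 - 2*x^2 - 43*x/4 - 15/2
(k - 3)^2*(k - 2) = k^3 - 8*k^2 + 21*k - 18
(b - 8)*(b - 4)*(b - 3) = b^3 - 15*b^2 + 68*b - 96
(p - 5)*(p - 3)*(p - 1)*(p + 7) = p^4 - 2*p^3 - 40*p^2 + 146*p - 105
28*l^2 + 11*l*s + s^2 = (4*l + s)*(7*l + s)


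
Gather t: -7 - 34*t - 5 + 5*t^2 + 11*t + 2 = 5*t^2 - 23*t - 10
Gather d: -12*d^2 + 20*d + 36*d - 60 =-12*d^2 + 56*d - 60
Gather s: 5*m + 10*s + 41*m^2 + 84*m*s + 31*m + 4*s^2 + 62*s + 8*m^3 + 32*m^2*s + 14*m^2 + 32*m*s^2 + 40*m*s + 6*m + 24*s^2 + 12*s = 8*m^3 + 55*m^2 + 42*m + s^2*(32*m + 28) + s*(32*m^2 + 124*m + 84)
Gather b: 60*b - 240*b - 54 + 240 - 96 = 90 - 180*b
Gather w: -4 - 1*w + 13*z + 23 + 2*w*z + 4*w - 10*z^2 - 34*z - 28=w*(2*z + 3) - 10*z^2 - 21*z - 9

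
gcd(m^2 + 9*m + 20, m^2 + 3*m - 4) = m + 4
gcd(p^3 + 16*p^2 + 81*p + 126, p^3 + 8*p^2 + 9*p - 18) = p^2 + 9*p + 18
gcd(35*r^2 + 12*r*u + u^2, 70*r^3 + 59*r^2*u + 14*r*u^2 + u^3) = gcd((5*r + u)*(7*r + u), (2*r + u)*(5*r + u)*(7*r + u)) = 35*r^2 + 12*r*u + u^2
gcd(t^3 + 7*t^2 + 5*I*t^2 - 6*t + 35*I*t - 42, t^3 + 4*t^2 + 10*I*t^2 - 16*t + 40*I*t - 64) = t + 2*I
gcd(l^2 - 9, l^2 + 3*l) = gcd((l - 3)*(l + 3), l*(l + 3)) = l + 3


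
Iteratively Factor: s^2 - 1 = (s + 1)*(s - 1)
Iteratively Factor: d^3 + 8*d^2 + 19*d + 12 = (d + 4)*(d^2 + 4*d + 3) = (d + 1)*(d + 4)*(d + 3)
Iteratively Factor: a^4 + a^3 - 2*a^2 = (a + 2)*(a^3 - a^2) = a*(a + 2)*(a^2 - a) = a*(a - 1)*(a + 2)*(a)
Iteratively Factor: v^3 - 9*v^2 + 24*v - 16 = (v - 1)*(v^2 - 8*v + 16) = (v - 4)*(v - 1)*(v - 4)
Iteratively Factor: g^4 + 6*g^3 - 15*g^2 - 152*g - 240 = (g + 4)*(g^3 + 2*g^2 - 23*g - 60) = (g + 3)*(g + 4)*(g^2 - g - 20) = (g - 5)*(g + 3)*(g + 4)*(g + 4)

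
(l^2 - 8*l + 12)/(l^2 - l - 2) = (l - 6)/(l + 1)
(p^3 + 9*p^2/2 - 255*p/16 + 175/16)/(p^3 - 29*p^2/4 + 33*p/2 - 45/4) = (4*p^2 + 23*p - 35)/(4*(p^2 - 6*p + 9))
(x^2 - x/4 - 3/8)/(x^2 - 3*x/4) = (x + 1/2)/x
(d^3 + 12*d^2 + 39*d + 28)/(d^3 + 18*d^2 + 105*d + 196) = (d + 1)/(d + 7)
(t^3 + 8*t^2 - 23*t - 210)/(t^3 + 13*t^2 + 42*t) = (t - 5)/t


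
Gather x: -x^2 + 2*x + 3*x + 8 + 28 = -x^2 + 5*x + 36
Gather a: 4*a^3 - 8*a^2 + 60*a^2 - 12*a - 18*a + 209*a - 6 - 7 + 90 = 4*a^3 + 52*a^2 + 179*a + 77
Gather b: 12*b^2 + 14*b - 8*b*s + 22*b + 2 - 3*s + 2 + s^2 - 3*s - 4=12*b^2 + b*(36 - 8*s) + s^2 - 6*s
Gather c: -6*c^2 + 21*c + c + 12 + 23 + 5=-6*c^2 + 22*c + 40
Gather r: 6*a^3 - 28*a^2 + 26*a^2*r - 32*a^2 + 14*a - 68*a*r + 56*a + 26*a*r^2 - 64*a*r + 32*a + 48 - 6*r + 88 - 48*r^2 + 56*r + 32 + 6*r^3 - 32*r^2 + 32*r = 6*a^3 - 60*a^2 + 102*a + 6*r^3 + r^2*(26*a - 80) + r*(26*a^2 - 132*a + 82) + 168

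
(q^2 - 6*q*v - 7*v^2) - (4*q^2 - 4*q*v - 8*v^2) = -3*q^2 - 2*q*v + v^2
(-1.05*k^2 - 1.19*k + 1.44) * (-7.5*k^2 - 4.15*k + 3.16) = 7.875*k^4 + 13.2825*k^3 - 9.1795*k^2 - 9.7364*k + 4.5504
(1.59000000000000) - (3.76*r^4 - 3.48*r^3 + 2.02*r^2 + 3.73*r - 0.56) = -3.76*r^4 + 3.48*r^3 - 2.02*r^2 - 3.73*r + 2.15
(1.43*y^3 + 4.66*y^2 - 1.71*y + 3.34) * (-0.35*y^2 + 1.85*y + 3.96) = -0.5005*y^5 + 1.0145*y^4 + 14.8823*y^3 + 14.1211*y^2 - 0.592599999999999*y + 13.2264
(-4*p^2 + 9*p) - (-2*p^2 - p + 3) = -2*p^2 + 10*p - 3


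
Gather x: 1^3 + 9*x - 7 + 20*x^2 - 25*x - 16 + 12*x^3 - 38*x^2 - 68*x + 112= 12*x^3 - 18*x^2 - 84*x + 90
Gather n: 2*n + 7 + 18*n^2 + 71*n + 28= 18*n^2 + 73*n + 35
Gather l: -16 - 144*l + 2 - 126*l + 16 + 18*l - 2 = -252*l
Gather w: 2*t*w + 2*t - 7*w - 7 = 2*t + w*(2*t - 7) - 7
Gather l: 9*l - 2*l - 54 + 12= 7*l - 42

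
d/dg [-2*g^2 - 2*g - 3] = -4*g - 2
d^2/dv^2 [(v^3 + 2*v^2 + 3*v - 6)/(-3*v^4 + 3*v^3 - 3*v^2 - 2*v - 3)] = 2*(-9*v^9 - 54*v^8 - 81*v^7 + 789*v^6 - 810*v^5 + 1071*v^4 - 244*v^3 - 396*v^2 + 324*v - 30)/(27*v^12 - 81*v^11 + 162*v^10 - 135*v^9 + 135*v^8 - 81*v^7 + 198*v^6 - 36*v^5 + 90*v^4 + 35*v^3 + 117*v^2 + 54*v + 27)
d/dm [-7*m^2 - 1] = -14*m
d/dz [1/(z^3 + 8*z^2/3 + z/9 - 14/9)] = 9*(-27*z^2 - 48*z - 1)/(9*z^3 + 24*z^2 + z - 14)^2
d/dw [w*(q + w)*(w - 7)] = w*(q + w) + w*(w - 7) + (q + w)*(w - 7)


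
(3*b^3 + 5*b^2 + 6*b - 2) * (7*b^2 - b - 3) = 21*b^5 + 32*b^4 + 28*b^3 - 35*b^2 - 16*b + 6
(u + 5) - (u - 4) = 9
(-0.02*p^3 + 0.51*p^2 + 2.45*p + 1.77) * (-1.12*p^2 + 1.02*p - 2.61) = 0.0224*p^5 - 0.5916*p^4 - 2.1716*p^3 - 0.8145*p^2 - 4.5891*p - 4.6197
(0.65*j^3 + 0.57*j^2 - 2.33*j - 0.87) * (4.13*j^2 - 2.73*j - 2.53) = 2.6845*j^5 + 0.5796*j^4 - 12.8235*j^3 + 1.3257*j^2 + 8.27*j + 2.2011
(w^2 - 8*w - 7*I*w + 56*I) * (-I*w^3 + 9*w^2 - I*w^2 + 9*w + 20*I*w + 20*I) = -I*w^5 + 2*w^4 + 7*I*w^4 - 14*w^3 - 35*I*w^3 + 124*w^2 + 301*I*w^2 - 980*w + 344*I*w - 1120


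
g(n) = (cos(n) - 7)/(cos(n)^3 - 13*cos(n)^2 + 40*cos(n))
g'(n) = (cos(n) - 7)*(3*sin(n)*cos(n)^2 - 26*sin(n)*cos(n) + 40*sin(n))/(cos(n)^3 - 13*cos(n)^2 + 40*cos(n))^2 - sin(n)/(cos(n)^3 - 13*cos(n)^2 + 40*cos(n))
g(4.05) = 0.26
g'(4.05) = 0.36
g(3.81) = 0.20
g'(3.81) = 0.17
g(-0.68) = -0.26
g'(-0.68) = 0.18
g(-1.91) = 0.50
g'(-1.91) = 1.49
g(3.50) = 0.16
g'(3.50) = 0.07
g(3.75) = 0.19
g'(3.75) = 0.15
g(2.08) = 0.33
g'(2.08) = -0.64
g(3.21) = 0.15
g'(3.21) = 0.01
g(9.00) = 0.16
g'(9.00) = -0.09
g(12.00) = -0.25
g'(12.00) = 0.13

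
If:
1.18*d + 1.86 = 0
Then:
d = -1.58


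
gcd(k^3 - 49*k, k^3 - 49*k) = k^3 - 49*k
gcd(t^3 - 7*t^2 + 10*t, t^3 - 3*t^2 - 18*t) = t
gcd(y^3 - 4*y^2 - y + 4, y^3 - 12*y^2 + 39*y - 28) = y^2 - 5*y + 4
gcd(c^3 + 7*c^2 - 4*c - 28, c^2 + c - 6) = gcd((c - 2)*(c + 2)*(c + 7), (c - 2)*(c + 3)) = c - 2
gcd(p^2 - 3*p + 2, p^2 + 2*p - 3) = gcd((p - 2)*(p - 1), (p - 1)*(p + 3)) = p - 1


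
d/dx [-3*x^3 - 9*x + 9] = -9*x^2 - 9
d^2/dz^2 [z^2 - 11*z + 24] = 2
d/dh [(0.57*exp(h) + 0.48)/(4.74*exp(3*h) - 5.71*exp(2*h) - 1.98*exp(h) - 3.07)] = (-5.4036*exp(3*h) - 3.5709*exp(2*h) + 5.4816*exp(h) - 0.7995)*exp(h)/(22.4676*exp(6*h) - 54.1308*exp(5*h) + 13.8337*exp(4*h) - 6.492*exp(3*h) + 38.9798*exp(2*h) + 12.1572*exp(h) + 9.4249)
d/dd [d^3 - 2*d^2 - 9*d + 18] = 3*d^2 - 4*d - 9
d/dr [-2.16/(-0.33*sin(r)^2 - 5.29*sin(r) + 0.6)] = -(1.4256*sin(r) + 11.4264)*cos(r)/(0.33*sin(r)^2 + 5.29*sin(r) - 0.6)^2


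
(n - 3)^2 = n^2 - 6*n + 9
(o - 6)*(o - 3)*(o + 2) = o^3 - 7*o^2 + 36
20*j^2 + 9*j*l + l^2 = (4*j + l)*(5*j + l)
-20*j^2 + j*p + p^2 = (-4*j + p)*(5*j + p)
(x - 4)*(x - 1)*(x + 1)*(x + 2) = x^4 - 2*x^3 - 9*x^2 + 2*x + 8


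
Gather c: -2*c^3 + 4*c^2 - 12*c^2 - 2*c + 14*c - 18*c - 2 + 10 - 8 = -2*c^3 - 8*c^2 - 6*c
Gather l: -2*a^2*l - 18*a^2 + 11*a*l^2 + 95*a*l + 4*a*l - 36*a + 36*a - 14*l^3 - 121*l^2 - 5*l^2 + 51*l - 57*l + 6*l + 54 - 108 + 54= -18*a^2 - 14*l^3 + l^2*(11*a - 126) + l*(-2*a^2 + 99*a)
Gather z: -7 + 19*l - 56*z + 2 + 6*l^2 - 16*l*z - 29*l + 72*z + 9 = 6*l^2 - 10*l + z*(16 - 16*l) + 4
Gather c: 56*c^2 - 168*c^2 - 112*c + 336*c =-112*c^2 + 224*c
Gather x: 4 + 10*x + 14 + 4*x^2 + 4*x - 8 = 4*x^2 + 14*x + 10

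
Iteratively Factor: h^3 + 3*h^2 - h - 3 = (h + 1)*(h^2 + 2*h - 3) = (h - 1)*(h + 1)*(h + 3)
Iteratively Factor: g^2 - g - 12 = (g - 4)*(g + 3)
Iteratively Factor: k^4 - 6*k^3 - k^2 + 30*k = (k - 5)*(k^3 - k^2 - 6*k) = (k - 5)*(k + 2)*(k^2 - 3*k) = k*(k - 5)*(k + 2)*(k - 3)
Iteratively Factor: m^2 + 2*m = (m)*(m + 2)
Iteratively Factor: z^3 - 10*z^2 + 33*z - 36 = (z - 4)*(z^2 - 6*z + 9) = (z - 4)*(z - 3)*(z - 3)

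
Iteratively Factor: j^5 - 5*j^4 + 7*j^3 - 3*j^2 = (j - 1)*(j^4 - 4*j^3 + 3*j^2) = (j - 3)*(j - 1)*(j^3 - j^2) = j*(j - 3)*(j - 1)*(j^2 - j) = j^2*(j - 3)*(j - 1)*(j - 1)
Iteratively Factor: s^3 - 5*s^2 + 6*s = (s - 3)*(s^2 - 2*s) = (s - 3)*(s - 2)*(s)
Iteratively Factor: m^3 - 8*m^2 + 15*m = (m - 3)*(m^2 - 5*m) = m*(m - 3)*(m - 5)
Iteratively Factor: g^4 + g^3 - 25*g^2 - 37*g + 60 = (g - 5)*(g^3 + 6*g^2 + 5*g - 12) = (g - 5)*(g - 1)*(g^2 + 7*g + 12) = (g - 5)*(g - 1)*(g + 4)*(g + 3)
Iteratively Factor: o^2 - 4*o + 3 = (o - 3)*(o - 1)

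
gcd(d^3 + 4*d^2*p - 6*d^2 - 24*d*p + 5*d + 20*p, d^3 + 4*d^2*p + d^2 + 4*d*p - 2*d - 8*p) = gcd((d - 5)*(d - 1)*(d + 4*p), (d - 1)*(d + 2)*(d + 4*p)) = d^2 + 4*d*p - d - 4*p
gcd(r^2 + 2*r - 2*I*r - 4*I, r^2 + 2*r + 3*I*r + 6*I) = r + 2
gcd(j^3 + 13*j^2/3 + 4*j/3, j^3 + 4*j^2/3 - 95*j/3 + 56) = 1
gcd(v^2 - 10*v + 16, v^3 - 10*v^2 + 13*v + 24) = v - 8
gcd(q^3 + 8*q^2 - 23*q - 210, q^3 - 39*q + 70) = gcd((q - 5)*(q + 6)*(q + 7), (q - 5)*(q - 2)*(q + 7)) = q^2 + 2*q - 35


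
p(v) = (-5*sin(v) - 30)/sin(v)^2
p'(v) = -2*(-5*sin(v) - 30)*cos(v)/sin(v)^3 - 5*cos(v)/sin(v)^2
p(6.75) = -159.23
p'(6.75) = 609.86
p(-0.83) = -48.32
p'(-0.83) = -94.57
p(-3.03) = -2374.20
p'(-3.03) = 42775.08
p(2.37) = -68.87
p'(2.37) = -134.23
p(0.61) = -100.14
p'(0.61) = 274.07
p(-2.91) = -547.66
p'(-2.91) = 4737.02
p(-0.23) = -555.28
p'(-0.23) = -4836.77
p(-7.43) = -30.63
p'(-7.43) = -30.12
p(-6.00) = -402.15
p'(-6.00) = 2702.37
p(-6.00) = -402.15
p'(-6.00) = 2702.37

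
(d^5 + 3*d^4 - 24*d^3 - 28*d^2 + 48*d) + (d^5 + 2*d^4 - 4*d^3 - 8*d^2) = 2*d^5 + 5*d^4 - 28*d^3 - 36*d^2 + 48*d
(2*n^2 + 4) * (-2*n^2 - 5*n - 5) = -4*n^4 - 10*n^3 - 18*n^2 - 20*n - 20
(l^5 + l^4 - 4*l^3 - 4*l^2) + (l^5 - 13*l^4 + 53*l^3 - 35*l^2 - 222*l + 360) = 2*l^5 - 12*l^4 + 49*l^3 - 39*l^2 - 222*l + 360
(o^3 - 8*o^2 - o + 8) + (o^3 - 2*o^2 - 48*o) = 2*o^3 - 10*o^2 - 49*o + 8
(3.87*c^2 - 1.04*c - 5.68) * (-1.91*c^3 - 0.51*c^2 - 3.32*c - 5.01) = -7.3917*c^5 + 0.0126999999999999*c^4 - 1.4692*c^3 - 13.0391*c^2 + 24.068*c + 28.4568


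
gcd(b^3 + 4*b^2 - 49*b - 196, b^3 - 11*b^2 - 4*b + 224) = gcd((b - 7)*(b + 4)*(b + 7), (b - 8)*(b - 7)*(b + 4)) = b^2 - 3*b - 28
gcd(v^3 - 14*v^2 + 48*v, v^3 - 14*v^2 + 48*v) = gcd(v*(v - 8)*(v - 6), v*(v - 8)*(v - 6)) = v^3 - 14*v^2 + 48*v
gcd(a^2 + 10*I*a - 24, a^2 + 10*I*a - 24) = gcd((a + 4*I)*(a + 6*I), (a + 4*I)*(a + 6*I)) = a^2 + 10*I*a - 24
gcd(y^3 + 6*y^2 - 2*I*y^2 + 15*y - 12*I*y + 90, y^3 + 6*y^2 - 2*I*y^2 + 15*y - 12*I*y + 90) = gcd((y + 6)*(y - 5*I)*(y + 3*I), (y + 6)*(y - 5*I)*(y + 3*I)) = y^3 + y^2*(6 - 2*I) + y*(15 - 12*I) + 90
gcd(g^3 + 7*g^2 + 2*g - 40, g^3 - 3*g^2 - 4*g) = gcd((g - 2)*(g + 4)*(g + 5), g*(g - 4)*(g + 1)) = 1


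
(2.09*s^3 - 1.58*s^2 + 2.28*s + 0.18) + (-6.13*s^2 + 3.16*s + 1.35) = 2.09*s^3 - 7.71*s^2 + 5.44*s + 1.53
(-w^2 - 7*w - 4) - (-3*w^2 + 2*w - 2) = 2*w^2 - 9*w - 2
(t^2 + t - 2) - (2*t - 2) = t^2 - t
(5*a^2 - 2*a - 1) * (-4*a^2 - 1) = -20*a^4 + 8*a^3 - a^2 + 2*a + 1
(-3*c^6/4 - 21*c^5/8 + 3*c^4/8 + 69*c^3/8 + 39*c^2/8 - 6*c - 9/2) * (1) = -3*c^6/4 - 21*c^5/8 + 3*c^4/8 + 69*c^3/8 + 39*c^2/8 - 6*c - 9/2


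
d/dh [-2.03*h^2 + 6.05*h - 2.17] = 6.05 - 4.06*h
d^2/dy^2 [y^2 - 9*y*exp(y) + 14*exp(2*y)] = -9*y*exp(y) + 56*exp(2*y) - 18*exp(y) + 2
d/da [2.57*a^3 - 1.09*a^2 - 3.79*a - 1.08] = 7.71*a^2 - 2.18*a - 3.79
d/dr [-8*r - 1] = -8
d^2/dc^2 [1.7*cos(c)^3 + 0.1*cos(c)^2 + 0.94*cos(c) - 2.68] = -2.215*cos(c) - 0.2*cos(2*c) - 3.825*cos(3*c)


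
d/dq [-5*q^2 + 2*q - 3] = 2 - 10*q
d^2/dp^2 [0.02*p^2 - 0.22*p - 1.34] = 0.0400000000000000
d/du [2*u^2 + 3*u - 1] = 4*u + 3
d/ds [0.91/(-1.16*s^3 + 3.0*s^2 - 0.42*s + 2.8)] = (3.1668*s^2 - 5.46*s + 0.3822)/(1.16*s^3 - 3.0*s^2 + 0.42*s - 2.8)^2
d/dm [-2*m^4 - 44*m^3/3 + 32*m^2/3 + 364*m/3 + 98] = -8*m^3 - 44*m^2 + 64*m/3 + 364/3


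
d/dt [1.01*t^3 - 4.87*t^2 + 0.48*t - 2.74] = 3.03*t^2 - 9.74*t + 0.48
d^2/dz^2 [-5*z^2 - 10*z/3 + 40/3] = -10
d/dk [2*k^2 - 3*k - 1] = 4*k - 3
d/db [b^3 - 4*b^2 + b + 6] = 3*b^2 - 8*b + 1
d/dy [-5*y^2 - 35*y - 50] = -10*y - 35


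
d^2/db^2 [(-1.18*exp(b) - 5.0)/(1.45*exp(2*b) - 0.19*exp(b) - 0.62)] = (-2.48095*exp(4*b) - 42.37509*exp(3*b) - 2.23242*exp(2*b) - 18.021496*exp(b) + 0.135408)*exp(b)/(3.048625*exp(6*b) - 1.198425*exp(5*b) - 3.753615*exp(4*b) + 1.018001*exp(3*b) + 1.604994*exp(2*b) - 0.219108*exp(b) - 0.238328)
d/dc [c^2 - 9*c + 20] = 2*c - 9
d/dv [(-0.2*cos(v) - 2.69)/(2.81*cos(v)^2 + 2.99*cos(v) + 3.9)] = (0.562*sin(v)^2 - 15.1178*cos(v) - 7.8251)*sin(v)/(2.81*cos(v)^2 + 2.99*cos(v) + 3.9)^2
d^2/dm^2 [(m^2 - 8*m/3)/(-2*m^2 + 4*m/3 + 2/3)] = (54*m^3 - 27*m^2 + 72*m - 19)/(27*m^6 - 54*m^5 + 9*m^4 + 28*m^3 - 3*m^2 - 6*m - 1)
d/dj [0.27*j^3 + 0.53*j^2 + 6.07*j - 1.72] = 0.81*j^2 + 1.06*j + 6.07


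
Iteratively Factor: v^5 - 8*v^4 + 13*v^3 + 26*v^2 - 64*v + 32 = (v - 4)*(v^4 - 4*v^3 - 3*v^2 + 14*v - 8) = (v - 4)^2*(v^3 - 3*v + 2) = (v - 4)^2*(v + 2)*(v^2 - 2*v + 1) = (v - 4)^2*(v - 1)*(v + 2)*(v - 1)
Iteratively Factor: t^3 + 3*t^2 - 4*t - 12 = (t + 3)*(t^2 - 4) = (t + 2)*(t + 3)*(t - 2)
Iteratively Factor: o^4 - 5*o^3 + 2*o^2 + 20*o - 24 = (o - 2)*(o^3 - 3*o^2 - 4*o + 12) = (o - 2)^2*(o^2 - o - 6) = (o - 3)*(o - 2)^2*(o + 2)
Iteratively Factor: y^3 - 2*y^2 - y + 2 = (y + 1)*(y^2 - 3*y + 2) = (y - 1)*(y + 1)*(y - 2)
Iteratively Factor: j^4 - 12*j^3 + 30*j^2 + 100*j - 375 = (j - 5)*(j^3 - 7*j^2 - 5*j + 75) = (j - 5)^2*(j^2 - 2*j - 15) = (j - 5)^2*(j + 3)*(j - 5)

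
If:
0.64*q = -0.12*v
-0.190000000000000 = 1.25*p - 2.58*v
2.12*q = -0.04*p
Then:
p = -0.19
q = 0.00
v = -0.02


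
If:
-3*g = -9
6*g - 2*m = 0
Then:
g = 3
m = 9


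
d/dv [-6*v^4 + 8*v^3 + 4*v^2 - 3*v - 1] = -24*v^3 + 24*v^2 + 8*v - 3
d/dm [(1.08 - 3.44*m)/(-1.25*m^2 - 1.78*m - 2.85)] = (-4.3*m^2 + 2.7*m + 11.7264)/(1.5625*m^4 + 4.45*m^3 + 10.2934*m^2 + 10.146*m + 8.1225)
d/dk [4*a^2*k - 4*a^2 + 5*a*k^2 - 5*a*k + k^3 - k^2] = 4*a^2 + 10*a*k - 5*a + 3*k^2 - 2*k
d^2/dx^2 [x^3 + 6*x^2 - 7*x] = 6*x + 12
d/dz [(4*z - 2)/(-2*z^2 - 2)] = 2*(z^2 - z - 1)/(z^4 + 2*z^2 + 1)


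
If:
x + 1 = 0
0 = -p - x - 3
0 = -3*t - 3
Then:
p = -2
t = -1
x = -1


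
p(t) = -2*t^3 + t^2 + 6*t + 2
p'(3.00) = -42.00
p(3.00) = -25.00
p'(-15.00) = -1374.00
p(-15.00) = 6887.00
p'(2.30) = -21.14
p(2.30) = -3.24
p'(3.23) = -50.14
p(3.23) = -35.58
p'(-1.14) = -4.08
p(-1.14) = -0.58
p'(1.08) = 1.16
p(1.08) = 7.13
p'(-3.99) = -97.50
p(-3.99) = 121.02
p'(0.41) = 5.81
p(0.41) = 4.49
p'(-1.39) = -8.37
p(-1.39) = 0.96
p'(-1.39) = -8.37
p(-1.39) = 0.96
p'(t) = -6*t^2 + 2*t + 6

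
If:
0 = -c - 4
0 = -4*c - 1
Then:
No Solution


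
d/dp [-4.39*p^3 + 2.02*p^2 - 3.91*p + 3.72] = -13.17*p^2 + 4.04*p - 3.91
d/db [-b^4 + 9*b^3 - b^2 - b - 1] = -4*b^3 + 27*b^2 - 2*b - 1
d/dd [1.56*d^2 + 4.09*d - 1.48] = 3.12*d + 4.09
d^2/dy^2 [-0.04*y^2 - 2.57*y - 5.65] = -0.0800000000000000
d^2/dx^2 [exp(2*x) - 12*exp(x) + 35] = 4*(exp(x) - 3)*exp(x)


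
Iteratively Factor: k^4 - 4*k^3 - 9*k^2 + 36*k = (k + 3)*(k^3 - 7*k^2 + 12*k) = (k - 3)*(k + 3)*(k^2 - 4*k) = k*(k - 3)*(k + 3)*(k - 4)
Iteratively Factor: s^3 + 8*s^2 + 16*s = (s + 4)*(s^2 + 4*s) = s*(s + 4)*(s + 4)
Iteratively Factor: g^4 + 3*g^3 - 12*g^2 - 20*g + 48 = (g - 2)*(g^3 + 5*g^2 - 2*g - 24) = (g - 2)^2*(g^2 + 7*g + 12) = (g - 2)^2*(g + 4)*(g + 3)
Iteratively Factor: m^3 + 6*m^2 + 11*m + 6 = (m + 1)*(m^2 + 5*m + 6) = (m + 1)*(m + 3)*(m + 2)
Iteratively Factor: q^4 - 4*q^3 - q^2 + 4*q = (q)*(q^3 - 4*q^2 - q + 4) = q*(q + 1)*(q^2 - 5*q + 4) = q*(q - 4)*(q + 1)*(q - 1)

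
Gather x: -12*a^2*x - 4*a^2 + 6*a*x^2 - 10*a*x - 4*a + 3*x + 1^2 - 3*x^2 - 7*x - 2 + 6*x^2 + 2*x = -4*a^2 - 4*a + x^2*(6*a + 3) + x*(-12*a^2 - 10*a - 2) - 1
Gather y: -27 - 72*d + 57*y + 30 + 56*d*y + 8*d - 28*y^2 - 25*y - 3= -64*d - 28*y^2 + y*(56*d + 32)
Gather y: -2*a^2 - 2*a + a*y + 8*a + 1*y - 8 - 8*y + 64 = -2*a^2 + 6*a + y*(a - 7) + 56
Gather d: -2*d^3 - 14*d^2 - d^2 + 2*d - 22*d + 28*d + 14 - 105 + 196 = -2*d^3 - 15*d^2 + 8*d + 105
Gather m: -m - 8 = -m - 8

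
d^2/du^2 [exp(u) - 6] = exp(u)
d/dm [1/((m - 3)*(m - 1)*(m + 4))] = (13 - 3*m^2)/(m^6 - 26*m^4 + 24*m^3 + 169*m^2 - 312*m + 144)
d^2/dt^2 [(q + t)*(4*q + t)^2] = 18*q + 6*t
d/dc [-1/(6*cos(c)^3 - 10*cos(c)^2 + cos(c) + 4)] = (-18*cos(c)^2 + 20*cos(c) - 1)*sin(c)/(6*cos(c)^3 - 10*cos(c)^2 + cos(c) + 4)^2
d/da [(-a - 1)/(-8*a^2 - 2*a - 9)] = (-8*a^2 - 16*a + 7)/(64*a^4 + 32*a^3 + 148*a^2 + 36*a + 81)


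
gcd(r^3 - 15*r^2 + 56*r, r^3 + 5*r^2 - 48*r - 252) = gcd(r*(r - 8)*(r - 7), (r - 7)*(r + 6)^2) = r - 7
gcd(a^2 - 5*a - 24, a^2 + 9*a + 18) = a + 3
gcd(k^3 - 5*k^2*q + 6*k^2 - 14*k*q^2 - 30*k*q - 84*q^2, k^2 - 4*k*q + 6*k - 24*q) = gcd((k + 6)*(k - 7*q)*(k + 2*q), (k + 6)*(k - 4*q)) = k + 6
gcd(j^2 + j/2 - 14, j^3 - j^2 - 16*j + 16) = j + 4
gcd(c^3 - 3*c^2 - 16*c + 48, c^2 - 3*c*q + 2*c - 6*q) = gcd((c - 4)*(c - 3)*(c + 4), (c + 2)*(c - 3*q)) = 1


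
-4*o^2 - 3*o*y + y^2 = (-4*o + y)*(o + y)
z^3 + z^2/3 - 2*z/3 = z*(z - 2/3)*(z + 1)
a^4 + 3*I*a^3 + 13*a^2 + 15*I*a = a*(a - 3*I)*(a + I)*(a + 5*I)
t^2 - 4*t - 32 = (t - 8)*(t + 4)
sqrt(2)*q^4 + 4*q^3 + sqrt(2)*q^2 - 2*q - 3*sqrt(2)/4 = (q - sqrt(2)/2)*(q + sqrt(2)/2)*(q + 3*sqrt(2)/2)*(sqrt(2)*q + 1)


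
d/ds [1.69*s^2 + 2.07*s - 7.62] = 3.38*s + 2.07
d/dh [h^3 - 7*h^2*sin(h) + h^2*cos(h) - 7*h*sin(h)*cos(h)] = -h^2*sin(h) - 7*h^2*cos(h) + 3*h^2 - 14*h*sin(h) + 2*h*cos(h) - 7*h*cos(2*h) - 7*sin(2*h)/2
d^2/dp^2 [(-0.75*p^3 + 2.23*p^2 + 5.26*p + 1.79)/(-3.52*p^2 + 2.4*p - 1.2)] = (5.6843418860808e-14*p^4 - 165.721088*p^3 - 89.515776*p^2 + 230.52096*p - 42.21888)/(43.614208*p^6 - 89.21088*p^5 + 105.43104*p^4 - 74.6496*p^3 + 35.9424*p^2 - 10.368*p + 1.728)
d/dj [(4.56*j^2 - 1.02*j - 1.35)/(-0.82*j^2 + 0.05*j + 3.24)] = (-0.6084*j^2 + 27.3348*j - 3.2373)/(0.6724*j^4 - 0.082*j^3 - 5.3111*j^2 + 0.324*j + 10.4976)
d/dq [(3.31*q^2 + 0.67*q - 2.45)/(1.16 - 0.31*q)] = (-1.0261*q^2 + 7.6792*q + 0.0176999999999999)/(0.0961*q^2 - 0.7192*q + 1.3456)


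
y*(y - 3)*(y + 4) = y^3 + y^2 - 12*y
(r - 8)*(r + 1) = r^2 - 7*r - 8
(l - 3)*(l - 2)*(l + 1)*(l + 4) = l^4 - 15*l^2 + 10*l + 24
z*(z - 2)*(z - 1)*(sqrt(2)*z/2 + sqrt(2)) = sqrt(2)*z^4/2 - sqrt(2)*z^3/2 - 2*sqrt(2)*z^2 + 2*sqrt(2)*z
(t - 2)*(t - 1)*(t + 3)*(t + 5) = t^4 + 5*t^3 - 7*t^2 - 29*t + 30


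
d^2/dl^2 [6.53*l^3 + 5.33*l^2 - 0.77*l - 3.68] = 39.18*l + 10.66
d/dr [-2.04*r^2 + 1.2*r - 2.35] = 1.2 - 4.08*r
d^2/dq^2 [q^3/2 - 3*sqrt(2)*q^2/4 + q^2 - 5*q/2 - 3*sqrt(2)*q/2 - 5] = 3*q - 3*sqrt(2)/2 + 2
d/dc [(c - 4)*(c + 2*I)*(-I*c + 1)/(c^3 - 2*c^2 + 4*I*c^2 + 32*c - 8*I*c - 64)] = (c^4*(1 - 2*I) + c^3*(8 - 68*I) + c^2*(112 + 372*I) + c*(-448 - 544*I) + 832 + 128*I)/(c^6 + c^5*(-4 + 8*I) + c^4*(52 - 32*I) + c^3*(-192 + 288*I) + c^2*(1216 - 1024*I) + c*(-4096 + 1024*I) + 4096)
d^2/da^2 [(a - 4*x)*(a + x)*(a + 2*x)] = 6*a - 2*x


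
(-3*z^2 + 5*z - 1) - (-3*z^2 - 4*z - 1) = 9*z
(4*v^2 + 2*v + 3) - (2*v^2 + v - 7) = 2*v^2 + v + 10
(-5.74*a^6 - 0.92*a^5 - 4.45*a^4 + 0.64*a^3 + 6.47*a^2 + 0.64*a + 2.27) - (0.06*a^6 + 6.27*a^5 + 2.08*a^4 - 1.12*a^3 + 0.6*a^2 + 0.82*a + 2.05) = -5.8*a^6 - 7.19*a^5 - 6.53*a^4 + 1.76*a^3 + 5.87*a^2 - 0.18*a + 0.22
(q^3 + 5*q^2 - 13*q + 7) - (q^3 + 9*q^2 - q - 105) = -4*q^2 - 12*q + 112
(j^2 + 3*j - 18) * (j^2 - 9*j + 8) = j^4 - 6*j^3 - 37*j^2 + 186*j - 144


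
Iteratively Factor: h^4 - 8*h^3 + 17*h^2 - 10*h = (h)*(h^3 - 8*h^2 + 17*h - 10) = h*(h - 2)*(h^2 - 6*h + 5) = h*(h - 5)*(h - 2)*(h - 1)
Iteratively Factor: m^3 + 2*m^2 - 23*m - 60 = (m + 3)*(m^2 - m - 20) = (m - 5)*(m + 3)*(m + 4)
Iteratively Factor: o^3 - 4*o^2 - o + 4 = (o - 4)*(o^2 - 1) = (o - 4)*(o - 1)*(o + 1)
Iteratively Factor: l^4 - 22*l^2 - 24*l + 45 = (l + 3)*(l^3 - 3*l^2 - 13*l + 15) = (l - 5)*(l + 3)*(l^2 + 2*l - 3) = (l - 5)*(l + 3)^2*(l - 1)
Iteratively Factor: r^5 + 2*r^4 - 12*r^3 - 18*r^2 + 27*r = (r - 3)*(r^4 + 5*r^3 + 3*r^2 - 9*r) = (r - 3)*(r - 1)*(r^3 + 6*r^2 + 9*r) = (r - 3)*(r - 1)*(r + 3)*(r^2 + 3*r) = (r - 3)*(r - 1)*(r + 3)^2*(r)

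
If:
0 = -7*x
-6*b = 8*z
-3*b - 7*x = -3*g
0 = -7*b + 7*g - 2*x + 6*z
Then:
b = 0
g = 0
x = 0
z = 0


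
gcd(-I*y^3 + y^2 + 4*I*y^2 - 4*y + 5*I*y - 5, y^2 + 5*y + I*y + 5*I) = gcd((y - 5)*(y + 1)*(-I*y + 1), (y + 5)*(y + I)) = y + I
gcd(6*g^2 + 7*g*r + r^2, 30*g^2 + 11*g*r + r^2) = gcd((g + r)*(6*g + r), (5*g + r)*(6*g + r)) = 6*g + r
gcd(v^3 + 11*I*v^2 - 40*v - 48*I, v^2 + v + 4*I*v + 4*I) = v + 4*I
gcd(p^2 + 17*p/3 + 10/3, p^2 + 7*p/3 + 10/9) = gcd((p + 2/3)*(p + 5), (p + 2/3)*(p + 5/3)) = p + 2/3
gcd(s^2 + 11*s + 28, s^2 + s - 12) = s + 4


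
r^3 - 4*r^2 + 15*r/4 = r*(r - 5/2)*(r - 3/2)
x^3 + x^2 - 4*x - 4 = (x - 2)*(x + 1)*(x + 2)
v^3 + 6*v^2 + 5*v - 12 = (v - 1)*(v + 3)*(v + 4)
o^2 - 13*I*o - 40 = (o - 8*I)*(o - 5*I)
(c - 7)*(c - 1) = c^2 - 8*c + 7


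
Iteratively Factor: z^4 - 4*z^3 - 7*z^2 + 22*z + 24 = (z + 1)*(z^3 - 5*z^2 - 2*z + 24) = (z - 4)*(z + 1)*(z^2 - z - 6) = (z - 4)*(z + 1)*(z + 2)*(z - 3)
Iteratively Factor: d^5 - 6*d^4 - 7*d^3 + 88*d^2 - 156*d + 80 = (d - 1)*(d^4 - 5*d^3 - 12*d^2 + 76*d - 80) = (d - 2)*(d - 1)*(d^3 - 3*d^2 - 18*d + 40) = (d - 2)*(d - 1)*(d + 4)*(d^2 - 7*d + 10) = (d - 5)*(d - 2)*(d - 1)*(d + 4)*(d - 2)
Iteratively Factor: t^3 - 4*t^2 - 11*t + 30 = (t + 3)*(t^2 - 7*t + 10) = (t - 2)*(t + 3)*(t - 5)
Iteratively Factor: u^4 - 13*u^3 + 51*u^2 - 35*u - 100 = (u - 5)*(u^3 - 8*u^2 + 11*u + 20) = (u - 5)^2*(u^2 - 3*u - 4) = (u - 5)^2*(u + 1)*(u - 4)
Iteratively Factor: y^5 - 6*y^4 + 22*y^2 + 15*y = (y)*(y^4 - 6*y^3 + 22*y + 15) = y*(y - 3)*(y^3 - 3*y^2 - 9*y - 5) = y*(y - 3)*(y + 1)*(y^2 - 4*y - 5) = y*(y - 3)*(y + 1)^2*(y - 5)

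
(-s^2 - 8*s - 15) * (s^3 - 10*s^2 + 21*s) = -s^5 + 2*s^4 + 44*s^3 - 18*s^2 - 315*s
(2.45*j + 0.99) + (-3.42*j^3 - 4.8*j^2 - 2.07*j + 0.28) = -3.42*j^3 - 4.8*j^2 + 0.38*j + 1.27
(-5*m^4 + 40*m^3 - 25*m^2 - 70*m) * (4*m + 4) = -20*m^5 + 140*m^4 + 60*m^3 - 380*m^2 - 280*m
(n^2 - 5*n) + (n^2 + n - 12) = 2*n^2 - 4*n - 12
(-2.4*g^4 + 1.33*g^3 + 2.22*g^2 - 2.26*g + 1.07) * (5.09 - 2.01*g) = 4.824*g^5 - 14.8893*g^4 + 2.3075*g^3 + 15.8424*g^2 - 13.6541*g + 5.4463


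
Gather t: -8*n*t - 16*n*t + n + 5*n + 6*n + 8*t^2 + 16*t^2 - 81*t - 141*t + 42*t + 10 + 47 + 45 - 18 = 12*n + 24*t^2 + t*(-24*n - 180) + 84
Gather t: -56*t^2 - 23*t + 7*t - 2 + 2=-56*t^2 - 16*t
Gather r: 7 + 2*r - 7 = 2*r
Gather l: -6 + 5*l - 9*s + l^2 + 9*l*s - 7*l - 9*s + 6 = l^2 + l*(9*s - 2) - 18*s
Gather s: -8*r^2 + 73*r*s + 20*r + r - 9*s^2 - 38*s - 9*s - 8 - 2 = -8*r^2 + 21*r - 9*s^2 + s*(73*r - 47) - 10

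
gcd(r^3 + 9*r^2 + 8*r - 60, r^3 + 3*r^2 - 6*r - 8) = r - 2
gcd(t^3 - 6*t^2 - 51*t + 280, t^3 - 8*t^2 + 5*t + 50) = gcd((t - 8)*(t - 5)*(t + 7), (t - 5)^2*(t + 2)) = t - 5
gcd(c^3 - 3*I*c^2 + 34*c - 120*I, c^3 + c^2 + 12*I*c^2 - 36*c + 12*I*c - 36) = c + 6*I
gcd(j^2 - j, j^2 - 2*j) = j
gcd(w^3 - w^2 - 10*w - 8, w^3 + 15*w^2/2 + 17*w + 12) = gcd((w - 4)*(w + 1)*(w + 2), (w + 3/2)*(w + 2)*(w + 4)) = w + 2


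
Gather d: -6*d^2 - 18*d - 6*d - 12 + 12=-6*d^2 - 24*d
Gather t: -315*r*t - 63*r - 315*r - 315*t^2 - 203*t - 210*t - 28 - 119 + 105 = -378*r - 315*t^2 + t*(-315*r - 413) - 42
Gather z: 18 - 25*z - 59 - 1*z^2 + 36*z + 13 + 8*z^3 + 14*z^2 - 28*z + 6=8*z^3 + 13*z^2 - 17*z - 22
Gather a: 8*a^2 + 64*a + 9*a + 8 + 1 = 8*a^2 + 73*a + 9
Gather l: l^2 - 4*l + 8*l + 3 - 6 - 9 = l^2 + 4*l - 12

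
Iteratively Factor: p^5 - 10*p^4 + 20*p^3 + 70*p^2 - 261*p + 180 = (p - 1)*(p^4 - 9*p^3 + 11*p^2 + 81*p - 180) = (p - 3)*(p - 1)*(p^3 - 6*p^2 - 7*p + 60) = (p - 3)*(p - 1)*(p + 3)*(p^2 - 9*p + 20) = (p - 5)*(p - 3)*(p - 1)*(p + 3)*(p - 4)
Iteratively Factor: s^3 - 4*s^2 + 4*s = (s - 2)*(s^2 - 2*s) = (s - 2)^2*(s)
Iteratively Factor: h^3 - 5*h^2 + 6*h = (h - 3)*(h^2 - 2*h) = h*(h - 3)*(h - 2)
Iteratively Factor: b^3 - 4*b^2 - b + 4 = (b + 1)*(b^2 - 5*b + 4) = (b - 1)*(b + 1)*(b - 4)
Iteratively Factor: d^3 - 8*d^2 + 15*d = (d)*(d^2 - 8*d + 15) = d*(d - 5)*(d - 3)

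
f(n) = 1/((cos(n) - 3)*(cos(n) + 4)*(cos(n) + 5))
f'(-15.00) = 0.00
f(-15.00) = -0.02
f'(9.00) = 0.00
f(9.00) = -0.02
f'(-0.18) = -0.00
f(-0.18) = -0.02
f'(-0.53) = -0.00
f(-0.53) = -0.02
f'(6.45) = 0.00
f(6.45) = -0.02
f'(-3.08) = 0.00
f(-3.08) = -0.02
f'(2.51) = -0.00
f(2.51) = -0.02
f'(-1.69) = 0.00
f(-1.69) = -0.02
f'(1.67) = -0.00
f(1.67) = -0.02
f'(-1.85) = 0.00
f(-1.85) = -0.02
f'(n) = sin(n)/((cos(n) - 3)*(cos(n) + 4)*(cos(n) + 5)^2) + sin(n)/((cos(n) - 3)*(cos(n) + 4)^2*(cos(n) + 5)) + sin(n)/((cos(n) - 3)^2*(cos(n) + 4)*(cos(n) + 5)) = (-3*sin(n)^2 + 12*cos(n) - 4)*sin(n)/((cos(n) - 3)^2*(cos(n) + 4)^2*(cos(n) + 5)^2)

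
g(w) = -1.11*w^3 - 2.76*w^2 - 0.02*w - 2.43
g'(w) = -3.33*w^2 - 5.52*w - 0.02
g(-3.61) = 13.89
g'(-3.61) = -23.49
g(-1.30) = -4.63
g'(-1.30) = 1.53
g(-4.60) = 47.30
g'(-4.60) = -45.09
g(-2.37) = -3.11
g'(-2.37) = -5.64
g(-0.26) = -2.59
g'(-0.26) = 1.19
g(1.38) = -10.63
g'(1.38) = -13.98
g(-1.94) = -4.67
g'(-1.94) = -1.84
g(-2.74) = -0.26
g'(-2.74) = -9.90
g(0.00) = -2.43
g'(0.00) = -0.02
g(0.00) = -2.43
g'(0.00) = -0.02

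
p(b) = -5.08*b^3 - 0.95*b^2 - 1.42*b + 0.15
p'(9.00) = -1252.96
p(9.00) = -3792.90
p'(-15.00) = -3401.92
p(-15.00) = 16952.70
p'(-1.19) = -20.74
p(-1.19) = 9.06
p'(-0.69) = -7.36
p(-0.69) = 2.35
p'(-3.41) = -172.15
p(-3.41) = 195.38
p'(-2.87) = -121.50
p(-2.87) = 116.49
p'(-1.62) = -38.34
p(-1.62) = 21.55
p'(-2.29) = -76.99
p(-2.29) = 59.43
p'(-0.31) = -2.30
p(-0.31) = 0.65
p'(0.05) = -1.55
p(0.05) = 0.08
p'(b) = -15.24*b^2 - 1.9*b - 1.42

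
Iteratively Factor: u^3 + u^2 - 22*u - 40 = (u - 5)*(u^2 + 6*u + 8) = (u - 5)*(u + 4)*(u + 2)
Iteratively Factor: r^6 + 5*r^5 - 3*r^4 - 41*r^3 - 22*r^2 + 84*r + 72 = (r + 3)*(r^5 + 2*r^4 - 9*r^3 - 14*r^2 + 20*r + 24) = (r - 2)*(r + 3)*(r^4 + 4*r^3 - r^2 - 16*r - 12) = (r - 2)*(r + 2)*(r + 3)*(r^3 + 2*r^2 - 5*r - 6) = (r - 2)*(r + 1)*(r + 2)*(r + 3)*(r^2 + r - 6) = (r - 2)*(r + 1)*(r + 2)*(r + 3)^2*(r - 2)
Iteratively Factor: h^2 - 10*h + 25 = (h - 5)*(h - 5)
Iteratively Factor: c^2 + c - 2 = (c + 2)*(c - 1)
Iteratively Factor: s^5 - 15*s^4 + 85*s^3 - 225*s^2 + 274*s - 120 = (s - 4)*(s^4 - 11*s^3 + 41*s^2 - 61*s + 30) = (s - 5)*(s - 4)*(s^3 - 6*s^2 + 11*s - 6) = (s - 5)*(s - 4)*(s - 1)*(s^2 - 5*s + 6) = (s - 5)*(s - 4)*(s - 2)*(s - 1)*(s - 3)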